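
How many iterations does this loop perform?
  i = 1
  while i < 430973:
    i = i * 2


The loop variable doubles each iteration:
i = 1 -> 2 -> 4 -> 8 -> 16 -> 32 -> 64 -> 128 -> 256 -> 512 -> 1024 -> 2048 -> 4096 -> 8192 -> 16384 -> 32768 -> 65536 -> 131072 -> 262144 -> 524288 (stop, 524288 >= 430973)
Number of doublings = ceil(log2(430973)) = 19


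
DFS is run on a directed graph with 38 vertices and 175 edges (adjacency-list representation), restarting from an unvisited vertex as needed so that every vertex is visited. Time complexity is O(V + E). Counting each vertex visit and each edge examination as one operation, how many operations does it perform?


A full DFS traversal processes each vertex exactly once (push/pop on stack).
Each directed edge is examined once.
V = 38, E = 175
V + E = 213


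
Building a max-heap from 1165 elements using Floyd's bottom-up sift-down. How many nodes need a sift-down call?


In a heap of 1165 elements (0-indexed array):
  Last element index: 1164
  Parent of last element: floor((1164 - 1) / 2) = 581
  Internal nodes: indices 0 to 581
  Count = floor(1165/2) = 582


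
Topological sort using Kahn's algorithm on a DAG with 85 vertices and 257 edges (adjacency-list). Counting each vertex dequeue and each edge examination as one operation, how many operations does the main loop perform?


Kahn's algorithm:
  1. Compute in-degrees: O(V + E)
  2. Process queue: each vertex dequeued once (O(V))
     each edge examined once (O(E))
Total = V + E = 85 + 257 = 342


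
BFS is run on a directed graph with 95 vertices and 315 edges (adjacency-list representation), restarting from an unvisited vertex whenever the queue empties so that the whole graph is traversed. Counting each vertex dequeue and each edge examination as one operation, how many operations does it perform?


A full BFS traversal dequeues each vertex exactly once and examines each directed edge exactly once.
V = 95 (vertex processing cost)
E = 315 (edge examination cost)
Total operations proportional to V + E = 95 + 315 = 410


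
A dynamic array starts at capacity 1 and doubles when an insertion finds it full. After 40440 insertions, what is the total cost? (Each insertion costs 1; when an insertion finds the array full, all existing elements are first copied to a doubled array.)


Insertion cost: 40440 (one per element)
Resizes occur just before inserting elements 2, 3, 5, 9, ...
Elements copied at each resize: 1 + 2 + 4 + 8 + 16 + 32 + 64 + 128 + 256 + 512 + 1024 + 2048 + 4096 + 8192 + 16384 + 32768
Sum of copies = 65535 (geometric series: 2^k - 1)
Total = 40440 + 65535 = 105975


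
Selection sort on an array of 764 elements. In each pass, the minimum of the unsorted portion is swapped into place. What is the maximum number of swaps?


Selection sort performs one swap per pass:
  Pass 1: find min in positions 0 to 763, swap with position 0
  Pass 2: find min in positions 1 to 763, swap with position 1
  Pass 3: find min in positions 2 to 763, swap with position 2
  Pass 4: find min in positions 3 to 763, swap with position 3
  Pass 5: find min in positions 4 to 763, swap with position 4
  ... (758 more passes)
Total passes (and swaps) = n - 1 = 764 - 1 = 763


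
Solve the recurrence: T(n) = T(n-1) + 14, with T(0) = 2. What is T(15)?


Unrolling the recurrence:
T(15) = T(14) + 14
       = T(13) + 14 + 14
       = T(12) + 14*3
       ...
       = T(0) + 14*15
       = 2 + 210 = 212


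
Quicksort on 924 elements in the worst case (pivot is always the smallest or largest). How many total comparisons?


In the worst case, each partition step picks the worst pivot:
  Partition 1: 923 comparisons (n-1 elements to compare)
  Partition 2: 922 comparisons
  Partition 3: 921 comparisons
  Partition 4: 920 comparisons
  Partition 5: 919 comparisons
  ...
  Last partition: 0 comparisons
Total = (n-1) + (n-2) + ... + 1 + 0 = n*(n-1)/2
= 924*923/2 = 426426


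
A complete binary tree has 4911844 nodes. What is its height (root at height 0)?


In a complete binary tree, level k holds nodes 2^k .. 2^(k+1)-1 (1-indexed).
Height = floor(log2(n)) = floor(log2(4911844)) = 22
Check: 2^22 = 4194304 <= 4911844 < 8388608 = 2^23


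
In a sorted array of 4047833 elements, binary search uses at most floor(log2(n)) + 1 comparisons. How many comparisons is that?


Halving sequence: 4047833 -> 2023916 -> 1011958 -> 505979 -> 252989 -> 126494 -> 63247 -> 31623 -> 15811 -> 7905 -> 3952 -> 1976 -> 988 -> 494 -> 247 -> 123 -> 61 -> 30 -> 15 -> 7 -> 3 -> 1
Number of halvings = 21
Max comparisons = 21 + 1 = 22


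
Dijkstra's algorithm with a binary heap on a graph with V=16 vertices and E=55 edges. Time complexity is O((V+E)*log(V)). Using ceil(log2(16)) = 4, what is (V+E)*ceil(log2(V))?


Dijkstra with a binary heap: each vertex is extracted once, each edge may relax once.
Each heap operation costs O(log V).
V + E = 16 + 55 = 71
ceil(log2(16)) = 4 (since 2^3 = 8 < 16 <= 16 = 2^4)
Total heap work = (V+E) * ceil(log2(V)) = 71 * 4 = 284


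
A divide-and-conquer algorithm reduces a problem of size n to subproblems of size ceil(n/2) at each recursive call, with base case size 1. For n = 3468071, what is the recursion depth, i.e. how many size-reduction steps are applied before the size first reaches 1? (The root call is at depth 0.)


Each step divides the size by 2 (rounding up); after k steps the size is ceil(n/2^k), which equals 1 exactly when 2^k >= n.
So the depth is the smallest k with 2^k >= 3468071, i.e. ceil(log_2(3468071)).
2^21 = 2097152 < 3468071 <= 4194304 = 2^22
Recursion depth = 22


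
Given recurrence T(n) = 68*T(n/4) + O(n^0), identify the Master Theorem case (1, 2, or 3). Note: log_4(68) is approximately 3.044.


Master Theorem parameters: a=68, b=4, c=0
log_b(a) = 3.044
Compare b^c with a: 4^0 = 1 < 68, so c < log_b(a).
Comparing c=0 vs log_b(a)=3.044:
0 < 3.044 => Case 1
Result: T(n) = O(n^(log_4 68)) ~ O(n^3.044)
Master Theorem case = 1


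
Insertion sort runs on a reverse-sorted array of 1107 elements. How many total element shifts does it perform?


Sum of shifts = 1 + 2 + 3 + ... + 1106
= 1107 * 1106 / 2
= 1224342 / 2
= 612171


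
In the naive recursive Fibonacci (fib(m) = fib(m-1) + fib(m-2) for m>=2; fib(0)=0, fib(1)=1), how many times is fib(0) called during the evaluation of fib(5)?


Let N(m) = number of times fib(m) is called while evaluating fib(5).
N(5) = 1 (the initial call).
N(4) = 1 (only fib(5) calls it).
For 1 <= m <= 3: fib(m) is called by fib(m+1) and fib(m+2), so
  N(m) = N(m+1) + N(m+2).
fib(0) is called only by fib(2), so N(0) = N(2).
Walk down from m=5:
  N(5)=1, N(4)=1, N(3)=2, N(2)=3, N(1)=5, N(0)=N(2)=3
N(0) = 3


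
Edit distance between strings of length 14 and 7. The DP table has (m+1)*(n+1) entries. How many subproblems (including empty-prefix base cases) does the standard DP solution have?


The table includes base cases (empty prefixes).
Rows: (m+1) = 15
Columns: (n+1) = 8
Total = 15 * 8 = 120


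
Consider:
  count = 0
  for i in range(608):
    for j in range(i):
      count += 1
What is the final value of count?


For each i, the inner loop runs i times:
  i=0: inner runs 0 times
  i=1: inner runs 1 time
  i=2: inner runs 2 times
  i=3: inner runs 3 times
  i=4: inner runs 4 times
  i=5: inner runs 5 times
  i=6: inner runs 6 times
  i=7: inner runs 7 times
  ...
Total = 0 + 1 + 2 + ... + 607 = 608*(608-1)/2 = 184528


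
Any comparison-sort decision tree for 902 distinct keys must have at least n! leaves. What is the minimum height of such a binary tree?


A binary decision tree of height h has at most 2^h leaves and needs at least n! of them, so h >= ceil(log2(n!)).
902! is far too large to multiply out, so use Stirling's series:
  ln(n!) ~ n ln n - n + (1/2) ln(2 pi n) + 1/(12n)  (error below 1/(360 n^3), negligible here)
  ln(902) = 6.8046145
  n ln n = 902 * 6.8046145 = 6137.7623
  (1/2) ln(2 pi * 902) = (1/2) ln(5667.4331) = 4.3212
  1/(12*902) = 0.0001
  ln(902!) ~ 6137.7623 - 902 + 4.3212 + 0.0001 = 5240.0836
Convert to base 2: log2(902!) = 5240.0836 / ln 2 = 5240.0836 / 0.69314718 = 7559.8426
ceil(7559.8426) = 7560


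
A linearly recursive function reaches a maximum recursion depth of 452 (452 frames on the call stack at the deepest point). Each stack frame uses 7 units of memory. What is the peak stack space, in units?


Maximum recursion depth = 452 frames
Memory per frame = 7 units
Total stack space = depth * frame_size
= 452 * 7 = 3164


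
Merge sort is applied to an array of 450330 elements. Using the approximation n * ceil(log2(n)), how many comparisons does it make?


Merge sort divides the array into halves recursively.
Number of levels = ceil(log2(450330)) = 19
At each level, approximately n = 450330 comparisons are needed for merging.
Total comparisons ~ n * ceil(log2(n)) = 450330 * 19 = 8556270


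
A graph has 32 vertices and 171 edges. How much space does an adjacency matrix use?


Adjacency matrix: V x V grid of entries
Space = V^2 = 32^2 = 32 * 32 = 1024


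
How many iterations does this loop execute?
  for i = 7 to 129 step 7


The loop variable i takes values starting at 7 and increments by 7 each iteration.
Sequence: i = 7, 14, 21, 28, 35, 42, 49, 56, 63, ...
The upper bound 129 is inclusive, so the count is floor((last - first) / step) + 1:
floor((129 - 7) / 7) + 1 = floor(122/7) + 1 = 17 + 1 = 18


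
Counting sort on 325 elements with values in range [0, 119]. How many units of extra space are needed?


Output array size: 325 (to store sorted result)
Count array size: 120 (one slot per possible value, range 0 to 119)
Total extra space = 325 + 120 = 445


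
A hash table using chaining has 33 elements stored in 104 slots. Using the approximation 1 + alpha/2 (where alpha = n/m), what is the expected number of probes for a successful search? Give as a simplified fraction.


Load factor alpha = n/m = 33/104
Expected probes = 1 + alpha/2 = 1 + 33/(2*104)
= 1 + 33/208
= 208/208 + 33/208
= 241/208


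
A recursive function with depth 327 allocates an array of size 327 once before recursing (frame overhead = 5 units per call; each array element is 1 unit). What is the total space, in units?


Array allocation: 327 units (allocated once)
Stack frames: 327 deep * 5 per frame = 1635 units
Total = 327 + 1635 = 1962


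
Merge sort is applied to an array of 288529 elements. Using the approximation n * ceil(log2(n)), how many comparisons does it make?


Merge sort divides the array into halves recursively.
Number of levels = ceil(log2(288529)) = 19
At each level, approximately n = 288529 comparisons are needed for merging.
Total comparisons ~ n * ceil(log2(n)) = 288529 * 19 = 5482051


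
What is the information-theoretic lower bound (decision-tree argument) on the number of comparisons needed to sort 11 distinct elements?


A binary decision tree of height h has at most 2^h leaves and needs at least n! of them, so h >= ceil(log2(n!)).
Compute 11! as a running product:
  x2 = 2, x3 = 6, x4 = 24, x5 = 120
  x6 = 720, x7 = 5040, x8 = 40320, x9 = 362880
  x10 = 3628800, x11 = 39916800
11! = 39916800
Bracket between powers of 2:
  2^25 = 33554432 < 39916800 <= 67108864 = 2^26
So ceil(log2(11!)) = 26


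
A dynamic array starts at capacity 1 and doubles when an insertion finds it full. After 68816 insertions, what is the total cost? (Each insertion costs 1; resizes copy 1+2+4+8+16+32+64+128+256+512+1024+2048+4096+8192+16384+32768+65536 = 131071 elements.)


Insertion cost: 68816 (one per element)
Resizes occur just before inserting elements 2, 3, 5, 9, ...
Elements copied at each resize: 1 + 2 + 4 + 8 + 16 + 32 + 64 + 128 + 256 + 512 + 1024 + 2048 + 4096 + 8192 + 16384 + 32768 + 65536
Sum of copies = 131071 (geometric series: 2^k - 1)
Total = 68816 + 131071 = 199887


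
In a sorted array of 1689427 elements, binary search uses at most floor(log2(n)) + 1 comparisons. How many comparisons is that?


Halving sequence: 1689427 -> 844713 -> 422356 -> 211178 -> 105589 -> 52794 -> 26397 -> 13198 -> 6599 -> 3299 -> 1649 -> 824 -> 412 -> 206 -> 103 -> 51 -> 25 -> 12 -> 6 -> 3 -> 1
Number of halvings = 20
Max comparisons = 20 + 1 = 21


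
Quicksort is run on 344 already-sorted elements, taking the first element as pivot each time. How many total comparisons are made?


Sum of comparisons per partition:
343 + 342 + ... + 1 + 0
= 344 * (344 - 1) / 2
= 344 * 343 / 2
= 58996


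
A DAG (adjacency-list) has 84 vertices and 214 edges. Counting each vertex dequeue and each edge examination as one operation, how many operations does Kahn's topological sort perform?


V = 84 (vertex processing)
E = 214 (edge processing)
V + E = 84 + 214 = 298


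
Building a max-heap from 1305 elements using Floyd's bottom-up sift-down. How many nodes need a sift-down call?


In a heap of 1305 elements (0-indexed array):
  Last element index: 1304
  Parent of last element: floor((1304 - 1) / 2) = 651
  Internal nodes: indices 0 to 651
  Count = floor(1305/2) = 652


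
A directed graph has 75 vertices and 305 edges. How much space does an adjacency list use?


Adjacency list: one list head per vertex + one entry per edge
Vertex heads: 75
Edge entries: 305
Total = 75 + 305 = 380


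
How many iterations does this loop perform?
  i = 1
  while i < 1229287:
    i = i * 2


The loop variable doubles each iteration:
i = 1 -> 2 -> 4 -> 8 -> 16 -> 32 -> 64 -> 128 -> 256 -> 512 -> 1024 -> 2048 -> 4096 -> 8192 -> 16384 -> 32768 -> 65536 -> 131072 -> 262144 -> 524288 -> 1048576 -> 2097152 (stop, 2097152 >= 1229287)
Number of doublings = ceil(log2(1229287)) = 21


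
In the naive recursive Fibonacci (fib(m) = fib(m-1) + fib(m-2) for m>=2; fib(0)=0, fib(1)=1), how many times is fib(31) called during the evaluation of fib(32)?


Let N(m) = number of times fib(m) is called while evaluating fib(32).
N(32) = 1 (the initial call).
N(31) = 1 (only fib(32) calls it).
For 1 <= m <= 30: fib(m) is called by fib(m+1) and fib(m+2), so
  N(m) = N(m+1) + N(m+2).
fib(0) is called only by fib(2), so N(0) = N(2).
Walk down from m=32:
  N(32)=1, N(31)=1
N(31) = 1


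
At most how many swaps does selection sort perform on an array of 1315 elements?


Each of the 1314 passes places one element in its final position.
Pass 1: swap minimum into position 0
Pass 2: swap minimum of remaining into position 1
...
Pass 1314: last two elements, one swap
Maximum swaps = 1315 - 1 = 1314


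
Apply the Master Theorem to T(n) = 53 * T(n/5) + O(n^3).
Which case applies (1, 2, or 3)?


The Master Theorem: T(n) = a*T(n/b) + O(n^c)
  a = 53, b = 5, c = 3
log_b(a) = log_5(53) ~ 2.467
Compare b^c with a: 5^3 = 125 > 53, so c > log_b(a).
Since c > log_b(a), Case 3 applies.
T(n) = O(n^3)
Master Theorem case = 3


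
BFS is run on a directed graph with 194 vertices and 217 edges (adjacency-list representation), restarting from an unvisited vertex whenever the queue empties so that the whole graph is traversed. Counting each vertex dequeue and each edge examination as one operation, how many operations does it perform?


A full BFS traversal dequeues each vertex exactly once and examines each directed edge exactly once.
V = 194 (vertex processing cost)
E = 217 (edge examination cost)
Total operations proportional to V + E = 194 + 217 = 411


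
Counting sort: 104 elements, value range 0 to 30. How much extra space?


n = 104 (output array)
k = 31 (count array for 31 distinct values)
Extra space = 104 + 31 = 135


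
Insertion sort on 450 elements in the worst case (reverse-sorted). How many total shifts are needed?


In the worst case (reverse-sorted), each element shifts past all previous:
  Element 1: 1 shifts
  Element 2: 2 shifts
  Element 3: 3 shifts
  Element 4: 4 shifts
  Element 5: 5 shifts
  ...
  Element 449: 449 shifts
Total = 1 + 2 + ... + 449
= 450*(450-1)/2 = 101025


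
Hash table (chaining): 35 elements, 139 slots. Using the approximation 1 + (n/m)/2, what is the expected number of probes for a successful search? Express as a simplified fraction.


Computing expected probes:
alpha = 35/139
= 1 + alpha/2
= 1 + 35/(2*139)
= (2*139 + 35) / (2*139)
= 313/278


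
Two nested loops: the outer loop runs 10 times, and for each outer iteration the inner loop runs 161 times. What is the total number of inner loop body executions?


Outer loop: 10 iterations
Inner loop: 161 iterations per outer iteration
Total = 10 * 161 = 1610


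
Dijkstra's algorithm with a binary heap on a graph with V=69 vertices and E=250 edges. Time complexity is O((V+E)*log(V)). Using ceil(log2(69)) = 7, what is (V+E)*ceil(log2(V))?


Dijkstra with a binary heap: each vertex is extracted once, each edge may relax once.
Each heap operation costs O(log V).
V + E = 69 + 250 = 319
ceil(log2(69)) = 7 (since 2^6 = 64 < 69 <= 128 = 2^7)
Total heap work = (V+E) * ceil(log2(V)) = 319 * 7 = 2233


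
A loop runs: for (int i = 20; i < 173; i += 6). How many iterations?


Loop starts at i = 20, increments by 6, stops when i >= 173.
Number of iterations = ceil((173 - 20) / 6)
= ceil(153 / 6)
= 26


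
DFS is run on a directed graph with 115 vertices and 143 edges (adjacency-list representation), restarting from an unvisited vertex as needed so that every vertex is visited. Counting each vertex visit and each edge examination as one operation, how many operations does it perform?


A full DFS traversal processes each vertex exactly once (push/pop on stack).
Each directed edge is examined once.
V = 115, E = 143
V + E = 258


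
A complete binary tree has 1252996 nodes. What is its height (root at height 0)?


In a complete binary tree, level k holds nodes 2^k .. 2^(k+1)-1 (1-indexed).
Height = floor(log2(n)) = floor(log2(1252996)) = 20
Check: 2^20 = 1048576 <= 1252996 < 2097152 = 2^21


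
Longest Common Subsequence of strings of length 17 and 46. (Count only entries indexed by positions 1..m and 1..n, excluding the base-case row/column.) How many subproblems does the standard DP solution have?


DP table indexed by positions in both strings.
First string: 17 positions
Second string: 46 positions
Total = 17 * 46 = 782


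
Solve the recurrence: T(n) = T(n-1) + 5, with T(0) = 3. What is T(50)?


Unrolling the recurrence:
T(50) = T(49) + 5
       = T(48) + 5 + 5
       = T(47) + 5*3
       ...
       = T(0) + 5*50
       = 3 + 250 = 253


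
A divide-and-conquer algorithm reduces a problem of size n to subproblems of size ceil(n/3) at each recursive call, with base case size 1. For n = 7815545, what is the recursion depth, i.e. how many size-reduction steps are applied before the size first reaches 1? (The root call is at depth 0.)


Each step divides the size by 3 (rounding up); after k steps the size is ceil(n/3^k), which equals 1 exactly when 3^k >= n.
So the depth is the smallest k with 3^k >= 7815545, i.e. ceil(log_3(7815545)).
3^14 = 4782969 < 7815545 <= 14348907 = 3^15
Recursion depth = 15


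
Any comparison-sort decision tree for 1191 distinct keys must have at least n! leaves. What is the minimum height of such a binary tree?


A binary decision tree of height h has at most 2^h leaves and needs at least n! of them, so h >= ceil(log2(n!)).
1191! is far too large to multiply out, so use Stirling's series:
  ln(n!) ~ n ln n - n + (1/2) ln(2 pi n) + 1/(12n)  (error below 1/(360 n^3), negligible here)
  ln(1191) = 7.0825486
  n ln n = 1191 * 7.0825486 = 8435.3154
  (1/2) ln(2 pi * 1191) = (1/2) ln(7483.2737) = 4.4602
  1/(12*1191) = 0.0001
  ln(1191!) ~ 8435.3154 - 1191 + 4.4602 + 0.0001 = 7248.7757
Convert to base 2: log2(1191!) = 7248.7757 / ln 2 = 7248.7757 / 0.69314718 = 10457.7728
ceil(10457.7728) = 10458


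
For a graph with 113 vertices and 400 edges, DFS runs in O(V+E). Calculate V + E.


A full DFS traversal visits each vertex once and examines each edge once.
V = 113
E = 400
Sum = 113 + 400 = 513


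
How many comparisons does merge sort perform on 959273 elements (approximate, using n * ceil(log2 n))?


Recursion depth: ceil(log2(959273)) = 20
Each recursion level merges n = 959273 elements
Total = 959273 * 20 = 19185460


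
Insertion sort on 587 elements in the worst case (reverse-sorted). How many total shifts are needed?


In the worst case (reverse-sorted), each element shifts past all previous:
  Element 1: 1 shifts
  Element 2: 2 shifts
  Element 3: 3 shifts
  Element 4: 4 shifts
  Element 5: 5 shifts
  ...
  Element 586: 586 shifts
Total = 1 + 2 + ... + 586
= 587*(587-1)/2 = 171991


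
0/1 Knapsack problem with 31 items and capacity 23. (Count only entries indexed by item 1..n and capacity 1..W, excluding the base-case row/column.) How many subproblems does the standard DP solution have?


The DP table is indexed by (item, capacity).
Rows: 31 items
Columns: 23 capacity values (1 to W)
Total subproblems = 31 * 23 = 713


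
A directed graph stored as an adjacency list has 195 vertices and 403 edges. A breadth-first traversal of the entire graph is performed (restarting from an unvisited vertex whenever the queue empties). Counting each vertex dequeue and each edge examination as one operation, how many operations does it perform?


A full BFS traversal dequeues each vertex once and examines each edge once.
Vertex visits: 195
Edge visits: 403
V + E = 195 + 403 = 598


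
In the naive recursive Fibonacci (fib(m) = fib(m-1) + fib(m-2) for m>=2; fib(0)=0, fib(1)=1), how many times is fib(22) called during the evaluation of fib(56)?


Let N(m) = number of times fib(m) is called while evaluating fib(56).
N(56) = 1 (the initial call).
N(55) = 1 (only fib(56) calls it).
For 1 <= m <= 54: fib(m) is called by fib(m+1) and fib(m+2), so
  N(m) = N(m+1) + N(m+2).
fib(0) is called only by fib(2), so N(0) = N(2).
Walk down from m=56:
  N(56)=1, N(55)=1, N(54)=2, N(53)=3, N(52)=5, N(51)=8, N(50)=13, N(49)=21, N(48)=34, N(47)=55, N(46)=89, N(45)=144, N(44)=233, N(43)=377, N(42)=610, N(41)=987, N(40)=1597, N(39)=2584, N(38)=4181, N(37)=6765, N(36)=10946, N(35)=17711, N(34)=28657, N(33)=46368, N(32)=75025, N(31)=121393, N(30)=196418, N(29)=317811, N(28)=514229, N(27)=832040, N(26)=1346269, N(25)=2178309, N(24)=3524578, N(23)=5702887, N(22)=9227465
N(22) = 9227465


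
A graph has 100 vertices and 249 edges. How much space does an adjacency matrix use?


Adjacency matrix: V x V grid of entries
Space = V^2 = 100^2 = 100 * 100 = 10000


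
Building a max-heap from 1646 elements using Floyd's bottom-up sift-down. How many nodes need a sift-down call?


In a heap of 1646 elements (0-indexed array):
  Last element index: 1645
  Parent of last element: floor((1645 - 1) / 2) = 822
  Internal nodes: indices 0 to 822
  Count = floor(1646/2) = 823


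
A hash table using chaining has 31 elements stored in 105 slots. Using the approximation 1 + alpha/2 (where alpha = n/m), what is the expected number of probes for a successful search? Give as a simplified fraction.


Load factor alpha = n/m = 31/105
Expected probes = 1 + alpha/2 = 1 + 31/(2*105)
= 1 + 31/210
= 210/210 + 31/210
= 241/210


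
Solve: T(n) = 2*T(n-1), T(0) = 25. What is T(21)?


Unrolling:
T(21) = 2*T(20) = 2^2*T(19) = ... = 2^21*T(0)
= 2^21 * 25
= 2097152 * 25 = 52428800


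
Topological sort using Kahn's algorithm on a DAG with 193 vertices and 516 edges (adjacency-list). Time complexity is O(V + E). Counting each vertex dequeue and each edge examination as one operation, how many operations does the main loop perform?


Kahn's algorithm:
  1. Compute in-degrees: O(V + E)
  2. Process queue: each vertex dequeued once (O(V))
     each edge examined once (O(E))
Total = V + E = 193 + 516 = 709


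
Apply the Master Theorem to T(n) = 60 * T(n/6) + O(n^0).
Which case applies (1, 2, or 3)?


The Master Theorem: T(n) = a*T(n/b) + O(n^c)
  a = 60, b = 6, c = 0
log_b(a) = log_6(60) ~ 2.285
Compare b^c with a: 6^0 = 1 < 60, so c < log_b(a).
Since c < log_b(a), Case 1 applies.
T(n) = O(n^(log_6 60)) ~ O(n^2.285)
Master Theorem case = 1


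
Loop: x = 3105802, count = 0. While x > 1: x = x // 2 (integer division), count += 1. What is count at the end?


The variable x halves each step:
x = 3105802 -> 1552901 -> 776450 -> 388225 -> 194112 -> 97056 -> 48528 -> 24264 -> 12132 -> 6066 -> 3033 -> 1516 -> 758 -> 379 -> 189 -> 94 -> 47 -> 23 -> 11 -> 5 -> 2 -> 1
Number of halvings = floor(log2(3105802)) = 21


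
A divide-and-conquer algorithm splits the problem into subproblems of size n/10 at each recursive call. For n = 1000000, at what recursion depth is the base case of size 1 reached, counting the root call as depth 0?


At each depth, the problem size is divided by 10:
  Depth 0: problem size = 1000000
  Depth 1: problem size = 100000
  Depth 2: problem size = 10000
  Depth 3: problem size = 1000
  Depth 4: problem size = 100
  Depth 5: problem size = 10
  Depth 6: problem size = 1 (base case)
The base case is reached at depth log_10(1000000) = 6 (the tree has 7 levels counting depth 0, but the depth asked for is 6).
Recursion depth = 6


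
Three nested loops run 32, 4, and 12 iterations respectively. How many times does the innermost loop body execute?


Loop 1 (outermost): 32 iterations
Loop 2 (middle): 4 iterations per outer
Loop 3 (innermost): 12 iterations per middle
Total = 32 * 4 * 12 = 1536


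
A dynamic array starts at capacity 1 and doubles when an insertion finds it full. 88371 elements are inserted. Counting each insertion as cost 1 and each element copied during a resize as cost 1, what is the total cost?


n = 88371
Insertion costs: 88371
Resizes copy 1, 2, 4, ... up to the largest power of 2 that is <= n-1 = 88370, i.e. 65536.
Copy costs = 1 + 2 + 4 + 8 + 16 + 32 + 64 + 128 + 256 + 512 + 1024 + 2048 + 4096 + 8192 + 16384 + 32768 + 65536 = 131071
Total = 88371 + 131071 = 219442


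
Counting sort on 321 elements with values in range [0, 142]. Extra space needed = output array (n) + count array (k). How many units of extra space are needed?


Output array size: 321 (to store sorted result)
Count array size: 143 (one slot per possible value, range 0 to 142)
Total extra space = 321 + 143 = 464


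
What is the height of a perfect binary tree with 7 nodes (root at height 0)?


A perfect binary tree with 7 nodes:
  7 = 2^3 - 1
  Levels: 0, 1, ..., 2
  Height = 2


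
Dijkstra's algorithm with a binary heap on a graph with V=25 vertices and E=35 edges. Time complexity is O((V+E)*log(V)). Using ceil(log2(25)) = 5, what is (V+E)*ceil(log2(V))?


Dijkstra with a binary heap: each vertex is extracted once, each edge may relax once.
Each heap operation costs O(log V).
V + E = 25 + 35 = 60
ceil(log2(25)) = 5 (since 2^4 = 16 < 25 <= 32 = 2^5)
Total heap work = (V+E) * ceil(log2(V)) = 60 * 5 = 300


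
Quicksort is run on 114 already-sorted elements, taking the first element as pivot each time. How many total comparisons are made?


Sum of comparisons per partition:
113 + 112 + ... + 1 + 0
= 114 * (114 - 1) / 2
= 114 * 113 / 2
= 6441


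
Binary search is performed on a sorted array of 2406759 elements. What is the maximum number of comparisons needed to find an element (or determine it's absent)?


Binary search halves the search space each comparison:
  Step 1: search space = 2406759 -> 1203379
  Step 2: search space = 1203379 -> 601689
  Step 3: search space = 601689 -> 300844
  Step 4: search space = 300844 -> 150422
  Step 5: search space = 150422 -> 75211
  Step 6: search space = 75211 -> 37605
  Step 7: search space = 37605 -> 18802
  Step 8: search space = 18802 -> 9401
  Step 9: search space = 9401 -> 4700
  Step 10: search space = 4700 -> 2350
  Step 11: search space = 2350 -> 1175
  Step 12: search space = 1175 -> 587
  Step 13: search space = 587 -> 293
  Step 14: search space = 293 -> 146
  Step 15: search space = 146 -> 73
  Step 16: search space = 73 -> 36
  Step 17: search space = 36 -> 18
  Step 18: search space = 18 -> 9
  Step 19: search space = 9 -> 4
  Step 20: search space = 4 -> 2
  Step 21: search space = 2 -> 1
  Step 22: search space = 1 (final check)
Maximum comparisons = floor(log2(2406759)) + 1 = 21 + 1 = 22


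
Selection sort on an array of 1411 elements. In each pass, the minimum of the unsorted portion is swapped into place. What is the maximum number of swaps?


Selection sort performs one swap per pass:
  Pass 1: find min in positions 0 to 1410, swap with position 0
  Pass 2: find min in positions 1 to 1410, swap with position 1
  Pass 3: find min in positions 2 to 1410, swap with position 2
  Pass 4: find min in positions 3 to 1410, swap with position 3
  Pass 5: find min in positions 4 to 1410, swap with position 4
  ... (1405 more passes)
Total passes (and swaps) = n - 1 = 1411 - 1 = 1410


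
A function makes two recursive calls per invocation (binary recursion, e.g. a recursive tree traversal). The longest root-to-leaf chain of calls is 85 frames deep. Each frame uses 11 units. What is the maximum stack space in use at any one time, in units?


Binary recursion: the two calls run one after the other, so only one root-to-leaf chain of frames is on the stack at a time.
Maximum depth (longest chain) = 85 frames
Each frame = 11 units
Max stack space = 85 * 11 = 935


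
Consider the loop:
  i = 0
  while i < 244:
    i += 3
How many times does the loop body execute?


Starting at i = 0, each iteration adds 3.
Iterations until i >= 244:
  Iteration 1: i = 0 -> i = 3
  Iteration 2: i = 3 -> i = 6
  Iteration 3: i = 6 -> i = 9
  Iteration 4: i = 9 -> i = 12
  Iteration 5: i = 12 -> i = 15
  Iteration 6: i = 15 -> i = 18
  Iteration 7: i = 18 -> i = 21
  Iteration 8: i = 21 -> i = 24
  ... continuing ...
Total iterations = ceil(244/3) = 82


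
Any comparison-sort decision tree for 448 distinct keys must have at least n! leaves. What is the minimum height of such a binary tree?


A binary decision tree of height h has at most 2^h leaves and needs at least n! of them, so h >= ceil(log2(n!)).
448! is far too large to multiply out, so use Stirling's series:
  ln(n!) ~ n ln n - n + (1/2) ln(2 pi n) + 1/(12n)  (error below 1/(360 n^3), negligible here)
  ln(448) = 6.1047932
  n ln n = 448 * 6.1047932 = 2734.9474
  (1/2) ln(2 pi * 448) = (1/2) ln(2814.8670) = 3.9713
  1/(12*448) = 0.0002
  ln(448!) ~ 2734.9474 - 448 + 3.9713 + 0.0002 = 2290.9189
Convert to base 2: log2(448!) = 2290.9189 / ln 2 = 2290.9189 / 0.69314718 = 3305.0973
ceil(3305.0973) = 3306


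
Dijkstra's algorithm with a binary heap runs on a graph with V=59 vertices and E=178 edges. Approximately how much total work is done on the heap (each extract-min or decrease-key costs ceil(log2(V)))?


Dijkstra with a binary heap: each vertex is extracted once, each edge may relax once.
Each heap operation costs O(log V).
V + E = 59 + 178 = 237
ceil(log2(59)) = 6 (since 2^5 = 32 < 59 <= 64 = 2^6)
Total heap work = (V+E) * ceil(log2(V)) = 237 * 6 = 1422


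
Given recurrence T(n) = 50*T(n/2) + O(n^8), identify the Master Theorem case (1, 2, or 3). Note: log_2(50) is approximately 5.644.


Master Theorem parameters: a=50, b=2, c=8
log_b(a) = 5.644
Compare b^c with a: 2^8 = 256 > 50, so c > log_b(a).
Comparing c=8 vs log_b(a)=5.644:
8 > 5.644 => Case 3
Result: T(n) = O(n^8)
Master Theorem case = 3


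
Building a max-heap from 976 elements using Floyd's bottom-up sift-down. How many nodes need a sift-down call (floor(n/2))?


In a heap of 976 elements (0-indexed array):
  Last element index: 975
  Parent of last element: floor((975 - 1) / 2) = 487
  Internal nodes: indices 0 to 487
  Count = floor(976/2) = 488


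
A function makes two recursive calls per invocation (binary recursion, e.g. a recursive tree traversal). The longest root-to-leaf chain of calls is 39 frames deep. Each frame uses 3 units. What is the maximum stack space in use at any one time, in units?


Binary recursion: the two calls run one after the other, so only one root-to-leaf chain of frames is on the stack at a time.
Maximum depth (longest chain) = 39 frames
Each frame = 3 units
Max stack space = 39 * 3 = 117


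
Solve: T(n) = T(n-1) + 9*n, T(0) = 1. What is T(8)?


Expanding the recurrence:
T(8) = T(7) + 9*8
       = T(6) + 9*7 + 9*8
       ...
       = T(0) + 9*(1 + 2 + ... + 8)
       = 1 + 9 * 8*9/2
       = 1 + 9 * 36
       = 1 + 324 = 325


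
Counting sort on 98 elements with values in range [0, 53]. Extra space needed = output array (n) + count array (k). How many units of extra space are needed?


Output array size: 98 (to store sorted result)
Count array size: 54 (one slot per possible value, range 0 to 53)
Total extra space = 98 + 54 = 152


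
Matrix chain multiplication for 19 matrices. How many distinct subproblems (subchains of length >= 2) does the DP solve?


Subproblems are indexed by (i, j) where i < j.
Number of such pairs = n*(n-1)/2
= 19 * 18 / 2
= 171


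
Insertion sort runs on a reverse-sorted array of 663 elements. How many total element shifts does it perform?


Sum of shifts = 1 + 2 + 3 + ... + 662
= 663 * 662 / 2
= 438906 / 2
= 219453


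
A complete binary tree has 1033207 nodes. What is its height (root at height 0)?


In a complete binary tree, level k holds nodes 2^k .. 2^(k+1)-1 (1-indexed).
Height = floor(log2(n)) = floor(log2(1033207)) = 19
Check: 2^19 = 524288 <= 1033207 < 1048576 = 2^20


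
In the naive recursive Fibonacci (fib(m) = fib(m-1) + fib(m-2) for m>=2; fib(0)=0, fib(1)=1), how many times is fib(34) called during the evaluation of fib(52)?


Let N(m) = number of times fib(m) is called while evaluating fib(52).
N(52) = 1 (the initial call).
N(51) = 1 (only fib(52) calls it).
For 1 <= m <= 50: fib(m) is called by fib(m+1) and fib(m+2), so
  N(m) = N(m+1) + N(m+2).
fib(0) is called only by fib(2), so N(0) = N(2).
Walk down from m=52:
  N(52)=1, N(51)=1, N(50)=2, N(49)=3, N(48)=5, N(47)=8, N(46)=13, N(45)=21, N(44)=34, N(43)=55, N(42)=89, N(41)=144, N(40)=233, N(39)=377, N(38)=610, N(37)=987, N(36)=1597, N(35)=2584, N(34)=4181
N(34) = 4181


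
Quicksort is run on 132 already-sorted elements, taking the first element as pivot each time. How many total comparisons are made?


Sum of comparisons per partition:
131 + 130 + ... + 1 + 0
= 132 * (132 - 1) / 2
= 132 * 131 / 2
= 8646


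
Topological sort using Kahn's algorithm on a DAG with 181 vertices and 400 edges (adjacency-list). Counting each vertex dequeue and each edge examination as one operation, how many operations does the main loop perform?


Kahn's algorithm:
  1. Compute in-degrees: O(V + E)
  2. Process queue: each vertex dequeued once (O(V))
     each edge examined once (O(E))
Total = V + E = 181 + 400 = 581


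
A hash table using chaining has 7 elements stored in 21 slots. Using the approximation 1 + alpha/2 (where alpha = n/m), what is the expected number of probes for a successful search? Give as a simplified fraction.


Load factor alpha = n/m = 7/21
Expected probes = 1 + alpha/2 = 1 + 7/(2*21)
= 1 + 7/42
= 42/42 + 7/42
= 49/42
Simplify: 7/6


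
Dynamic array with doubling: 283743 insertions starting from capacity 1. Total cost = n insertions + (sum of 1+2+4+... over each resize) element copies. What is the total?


n = 283743
Insertion costs: 283743
Resizes copy 1, 2, 4, ... up to the largest power of 2 that is <= n-1 = 283742, i.e. 262144.
Copy costs = 1 + 2 + 4 + 8 + 16 + 32 + 64 + 128 + 256 + 512 + 1024 + 2048 + 4096 + 8192 + 16384 + 32768 + 65536 + 131072 + 262144 = 524287
Total = 283743 + 524287 = 808030


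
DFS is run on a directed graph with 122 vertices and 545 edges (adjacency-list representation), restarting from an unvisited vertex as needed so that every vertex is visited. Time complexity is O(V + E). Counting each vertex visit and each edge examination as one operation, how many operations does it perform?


A full DFS traversal processes each vertex exactly once (push/pop on stack).
Each directed edge is examined once.
V = 122, E = 545
V + E = 667


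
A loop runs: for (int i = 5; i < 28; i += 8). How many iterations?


Loop starts at i = 5, increments by 8, stops when i >= 28.
Number of iterations = ceil((28 - 5) / 8)
= ceil(23 / 8)
= 3


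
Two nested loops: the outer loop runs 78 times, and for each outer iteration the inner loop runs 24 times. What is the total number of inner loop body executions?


Outer loop: 78 iterations
Inner loop: 24 iterations per outer iteration
Total = 78 * 24 = 1872


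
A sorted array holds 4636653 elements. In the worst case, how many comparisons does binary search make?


Halving sequence: 4636653 -> 2318326 -> 1159163 -> 579581 -> 289790 -> 144895 -> 72447 -> 36223 -> 18111 -> 9055 -> 4527 -> 2263 -> 1131 -> 565 -> 282 -> 141 -> 70 -> 35 -> 17 -> 8 -> 4 -> 2 -> 1
Number of halvings = 22
Max comparisons = 22 + 1 = 23


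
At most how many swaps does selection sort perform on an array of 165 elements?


Each of the 164 passes places one element in its final position.
Pass 1: swap minimum into position 0
Pass 2: swap minimum of remaining into position 1
...
Pass 164: last two elements, one swap
Maximum swaps = 165 - 1 = 164


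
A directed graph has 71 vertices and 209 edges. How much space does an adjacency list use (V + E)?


Adjacency list: one list head per vertex + one entry per edge
Vertex heads: 71
Edge entries: 209
Total = 71 + 209 = 280


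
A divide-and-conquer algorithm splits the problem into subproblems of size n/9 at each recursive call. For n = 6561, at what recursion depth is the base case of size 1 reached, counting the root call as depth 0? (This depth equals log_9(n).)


At each depth, the problem size is divided by 9:
  Depth 0: problem size = 6561
  Depth 1: problem size = 729
  Depth 2: problem size = 81
  Depth 3: problem size = 9
  Depth 4: problem size = 1 (base case)
The base case is reached at depth log_9(6561) = 4 (the tree has 5 levels counting depth 0, but the depth asked for is 4).
Recursion depth = 4


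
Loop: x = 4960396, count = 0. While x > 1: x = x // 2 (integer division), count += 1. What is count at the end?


The variable x halves each step:
x = 4960396 -> 2480198 -> 1240099 -> 620049 -> 310024 -> 155012 -> 77506 -> 38753 -> 19376 -> 9688 -> 4844 -> 2422 -> 1211 -> 605 -> 302 -> 151 -> 75 -> 37 -> 18 -> 9 -> 4 -> 2 -> 1
Number of halvings = floor(log2(4960396)) = 22


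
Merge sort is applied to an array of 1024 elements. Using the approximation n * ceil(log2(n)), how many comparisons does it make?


Merge sort divides the array into halves recursively.
Number of levels = ceil(log2(1024)) = 10
At each level, approximately n = 1024 comparisons are needed for merging.
Total comparisons ~ n * ceil(log2(n)) = 1024 * 10 = 10240


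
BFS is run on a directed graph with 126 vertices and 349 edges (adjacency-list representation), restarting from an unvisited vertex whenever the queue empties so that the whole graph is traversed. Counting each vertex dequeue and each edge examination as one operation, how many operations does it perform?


A full BFS traversal dequeues each vertex exactly once and examines each directed edge exactly once.
V = 126 (vertex processing cost)
E = 349 (edge examination cost)
Total operations proportional to V + E = 126 + 349 = 475


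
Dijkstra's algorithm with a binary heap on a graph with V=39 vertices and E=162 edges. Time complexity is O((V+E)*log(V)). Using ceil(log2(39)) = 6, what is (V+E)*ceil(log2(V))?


Dijkstra with a binary heap: each vertex is extracted once, each edge may relax once.
Each heap operation costs O(log V).
V + E = 39 + 162 = 201
ceil(log2(39)) = 6 (since 2^5 = 32 < 39 <= 64 = 2^6)
Total heap work = (V+E) * ceil(log2(V)) = 201 * 6 = 1206


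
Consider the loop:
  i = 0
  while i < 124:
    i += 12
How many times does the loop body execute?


Starting at i = 0, each iteration adds 12.
Iterations until i >= 124:
  Iteration 1: i = 0 -> i = 12
  Iteration 2: i = 12 -> i = 24
  Iteration 3: i = 24 -> i = 36
  Iteration 4: i = 36 -> i = 48
  Iteration 5: i = 48 -> i = 60
  Iteration 6: i = 60 -> i = 72
  Iteration 7: i = 72 -> i = 84
  Iteration 8: i = 84 -> i = 96
  ... continuing ...
Total iterations = ceil(124/12) = 11
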